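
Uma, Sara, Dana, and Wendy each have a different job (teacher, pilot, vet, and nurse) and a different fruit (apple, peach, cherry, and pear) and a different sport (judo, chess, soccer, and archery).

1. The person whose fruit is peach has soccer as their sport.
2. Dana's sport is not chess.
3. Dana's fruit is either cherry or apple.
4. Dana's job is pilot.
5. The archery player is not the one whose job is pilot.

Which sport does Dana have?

judo

With clues 1–2, chess is impossible for Dana's sport.
With clues 1–3, soccer is impossible for Dana's sport.
With clues 1–5, archery is impossible for Dana's sport.
That leaves judo.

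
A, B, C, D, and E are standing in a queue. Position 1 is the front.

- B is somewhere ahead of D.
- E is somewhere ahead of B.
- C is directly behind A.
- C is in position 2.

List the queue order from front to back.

A, C, E, B, D

From clue 1: B is in {1,2,3,4}.
From clues 1–2: B is in {2,3,4}.
From clues 1–3: B is in {2,4}.
From clues 1–4: A → position 1, C → position 2, E → position 3, B → position 4, D → position 5.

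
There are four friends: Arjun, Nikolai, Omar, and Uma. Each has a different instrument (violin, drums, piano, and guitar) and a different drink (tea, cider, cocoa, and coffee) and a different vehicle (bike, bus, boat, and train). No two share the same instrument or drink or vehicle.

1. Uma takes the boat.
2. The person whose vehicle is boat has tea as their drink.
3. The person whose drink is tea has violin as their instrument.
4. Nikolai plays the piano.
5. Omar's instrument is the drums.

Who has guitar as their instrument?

Arjun

With clues 1–3, Uma is impossible for the one with instrument guitar.
With clues 1–4, Nikolai is impossible for the one with instrument guitar.
With clues 1–5, Omar is impossible for the one with instrument guitar.
That leaves Arjun.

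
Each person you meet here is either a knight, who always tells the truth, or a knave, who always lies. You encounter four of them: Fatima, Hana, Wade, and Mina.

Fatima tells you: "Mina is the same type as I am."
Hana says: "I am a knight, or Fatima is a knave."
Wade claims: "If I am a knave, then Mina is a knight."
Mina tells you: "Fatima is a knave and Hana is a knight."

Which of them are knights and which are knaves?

Fatima: knave, Hana: knight, Wade: knight, Mina: knight

Consider Fatima. Suppose Fatima is a knight.
Then no assignment of the remaining roles makes every statement match its speaker's type — contradiction.
So Fatima is a knave.
With that fixed, Hana's statement is true, so Hana is a knight.
With that fixed, Mina's statement is true, so Mina is a knight.
With that fixed, Wade's statement is true, so Wade is a knight.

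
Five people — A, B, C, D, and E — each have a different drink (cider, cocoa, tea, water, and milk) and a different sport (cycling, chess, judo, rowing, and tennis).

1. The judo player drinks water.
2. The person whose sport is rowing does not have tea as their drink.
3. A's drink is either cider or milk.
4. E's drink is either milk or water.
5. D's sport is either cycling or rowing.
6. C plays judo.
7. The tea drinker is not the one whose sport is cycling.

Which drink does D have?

cocoa

With clues 1–5, water is impossible for D's drink.
With clues 1–6, cider and milk are impossible for D's drink.
With clues 1–7, tea is impossible for D's drink.
That leaves cocoa.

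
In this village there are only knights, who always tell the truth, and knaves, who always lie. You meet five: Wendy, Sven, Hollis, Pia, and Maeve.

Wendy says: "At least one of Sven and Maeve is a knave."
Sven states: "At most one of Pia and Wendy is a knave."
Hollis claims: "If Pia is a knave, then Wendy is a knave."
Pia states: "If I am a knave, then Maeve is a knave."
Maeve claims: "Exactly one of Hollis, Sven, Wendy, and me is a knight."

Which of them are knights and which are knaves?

Wendy: knight, Sven: knight, Hollis: knight, Pia: knight, Maeve: knave

Consider Wendy. Suppose Wendy is a knave.
Then no assignment of the remaining roles makes every statement match its speaker's type — contradiction.
So Wendy is a knight.
With that fixed, Sven's statement is true, so Sven is a knight.
With that fixed, Maeve's statement is false, so Maeve is a knave.
With that fixed, Pia's statement is true, so Pia is a knight.
With that fixed, Hollis's statement is true, so Hollis is a knight.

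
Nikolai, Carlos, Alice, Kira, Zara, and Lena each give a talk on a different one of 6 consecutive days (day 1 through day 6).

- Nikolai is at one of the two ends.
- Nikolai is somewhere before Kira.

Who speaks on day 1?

With clues 1–2, Alice, Carlos, Kira, Lena, and Zara are ruled out for day 1.
So day 1 is Nikolai.

Nikolai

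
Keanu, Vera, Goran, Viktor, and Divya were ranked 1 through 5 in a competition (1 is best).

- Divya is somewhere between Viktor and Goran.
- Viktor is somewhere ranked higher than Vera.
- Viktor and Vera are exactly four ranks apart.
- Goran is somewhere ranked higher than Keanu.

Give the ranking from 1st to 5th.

From clue 1: Divya is in {2,3,4}.
From clues 1–3: Viktor → rank 1, Vera → rank 5.
From clues 1–4: Divya → rank 2, Goran → rank 3, Keanu → rank 4.

Viktor, Divya, Goran, Keanu, Vera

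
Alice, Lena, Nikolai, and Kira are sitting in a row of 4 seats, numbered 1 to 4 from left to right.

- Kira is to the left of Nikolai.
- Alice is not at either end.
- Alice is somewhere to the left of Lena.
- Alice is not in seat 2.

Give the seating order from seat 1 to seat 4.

From clue 1: Nikolai is in {2,3,4}.
From clues 1–2: Alice is in {2,3}.
From clues 1–3: Kira → seat 1.
From clues 1–4: Nikolai → seat 2, Alice → seat 3, Lena → seat 4.

Kira, Nikolai, Alice, Lena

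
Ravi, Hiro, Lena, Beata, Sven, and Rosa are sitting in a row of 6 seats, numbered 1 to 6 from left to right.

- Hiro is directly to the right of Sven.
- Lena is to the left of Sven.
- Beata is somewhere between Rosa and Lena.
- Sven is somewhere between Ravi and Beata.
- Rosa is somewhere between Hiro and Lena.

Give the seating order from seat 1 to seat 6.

Lena, Beata, Rosa, Sven, Hiro, Ravi

From clue 1: Hiro is in {2,3,4,5,6}.
From clues 1–2: Hiro is in {3,4,5,6}.
From clues 1–4: Hiro is in {4,5}.
From clues 1–5: Lena → seat 1, Beata → seat 2, Rosa → seat 3, Sven → seat 4, Hiro → seat 5, Ravi → seat 6.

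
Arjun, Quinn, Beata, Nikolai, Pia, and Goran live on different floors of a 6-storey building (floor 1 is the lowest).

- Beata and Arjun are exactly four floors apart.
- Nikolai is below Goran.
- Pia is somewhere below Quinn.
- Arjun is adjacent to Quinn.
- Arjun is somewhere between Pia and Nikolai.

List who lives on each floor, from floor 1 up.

Pia, Arjun, Quinn, Nikolai, Goran, Beata

From clue 1: Arjun is in {1,2,5,6}.
From clues 1–4: Arjun is in {2,5,6}.
From clues 1–5: Pia → floor 1, Arjun → floor 2, Quinn → floor 3, Nikolai → floor 4, Goran → floor 5, Beata → floor 6.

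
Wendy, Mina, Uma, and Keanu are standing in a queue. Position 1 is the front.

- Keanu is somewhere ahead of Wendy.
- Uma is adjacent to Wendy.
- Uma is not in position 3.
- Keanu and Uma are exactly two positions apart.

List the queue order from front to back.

From clue 1: Wendy is in {2,3,4}.
From clues 1–2: Keanu is in {1,2}.
From clues 1–3: Wendy → position 3.
From clues 1–4: Mina → position 1, Keanu → position 2, Uma → position 4.

Mina, Keanu, Wendy, Uma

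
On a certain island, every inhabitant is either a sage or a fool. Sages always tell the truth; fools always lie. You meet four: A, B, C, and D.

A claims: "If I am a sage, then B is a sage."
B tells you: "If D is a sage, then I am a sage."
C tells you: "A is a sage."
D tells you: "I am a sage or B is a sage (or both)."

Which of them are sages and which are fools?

A: sage, B: sage, C: sage, D: sage

Consider A. Suppose A is a fool.
Then A's own statement would have to be false, but it can't be — contradiction.
So A is a sage.
With that fixed, C's statement is true, so C is a sage.
Consider B. Suppose B is a fool.
Then A's statement comes out false, contradicting A being a sage.
So B is a sage.
With that fixed, D's statement is true, so D is a sage.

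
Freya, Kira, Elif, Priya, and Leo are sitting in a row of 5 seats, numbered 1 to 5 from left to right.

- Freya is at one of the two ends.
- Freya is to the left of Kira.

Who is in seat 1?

With clues 1–2, Elif, Kira, Leo, and Priya are ruled out for seat 1.
So seat 1 is Freya.

Freya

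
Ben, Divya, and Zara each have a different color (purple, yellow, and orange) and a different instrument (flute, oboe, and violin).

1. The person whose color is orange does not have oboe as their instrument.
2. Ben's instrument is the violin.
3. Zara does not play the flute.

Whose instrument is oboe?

Zara

With clues 1–2, Ben is impossible for the one with instrument oboe.
With clues 1–3, Divya is impossible for the one with instrument oboe.
That leaves Zara.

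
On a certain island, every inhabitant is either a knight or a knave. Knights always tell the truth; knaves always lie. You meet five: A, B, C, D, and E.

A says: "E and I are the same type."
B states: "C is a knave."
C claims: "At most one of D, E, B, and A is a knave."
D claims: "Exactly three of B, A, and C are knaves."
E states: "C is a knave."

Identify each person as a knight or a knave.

Consider A. Suppose A is a knight.
Then no assignment of the remaining roles makes every statement match its speaker's type — contradiction.
So A is a knave.
Consider B. Suppose B is a knave.
Then no assignment of the remaining roles makes every statement match its speaker's type — contradiction.
So B is a knight.
With that fixed, D's statement is false, so D is a knave.
With that fixed, C's statement is false, so C is a knave.
With that fixed, E's statement is true, so E is a knight.

A: knave, B: knight, C: knave, D: knave, E: knight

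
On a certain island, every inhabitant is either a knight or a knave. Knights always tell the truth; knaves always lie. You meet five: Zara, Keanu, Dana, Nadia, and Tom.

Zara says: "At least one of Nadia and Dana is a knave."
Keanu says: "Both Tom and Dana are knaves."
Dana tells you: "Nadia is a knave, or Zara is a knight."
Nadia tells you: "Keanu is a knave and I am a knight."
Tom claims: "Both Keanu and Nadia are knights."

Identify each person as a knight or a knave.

Zara: knight, Keanu: knave, Dana: knight, Nadia: knave, Tom: knave

Consider Zara. Suppose Zara is a knave.
Then no assignment of the remaining roles makes every statement match its speaker's type — contradiction.
So Zara is a knight.
With that fixed, Dana's statement is true, so Dana is a knight.
With that fixed, Keanu's statement is false, so Keanu is a knave.
With that fixed, Tom's statement is false, so Tom is a knave.
Consider Nadia. Suppose Nadia is a knight.
Then Zara's statement comes out false, contradicting Zara being a knight.
So Nadia is a knave.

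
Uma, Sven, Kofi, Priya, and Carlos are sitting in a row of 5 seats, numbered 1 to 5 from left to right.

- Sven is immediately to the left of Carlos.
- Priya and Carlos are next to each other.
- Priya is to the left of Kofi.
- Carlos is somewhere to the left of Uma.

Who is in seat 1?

With clue 1, Carlos is ruled out for seat 1.
With clues 1–2, Priya is ruled out for seat 1.
With clues 1–3, Kofi is ruled out for seat 1.
With clues 1–4, Uma is ruled out for seat 1.
So seat 1 is Sven.

Sven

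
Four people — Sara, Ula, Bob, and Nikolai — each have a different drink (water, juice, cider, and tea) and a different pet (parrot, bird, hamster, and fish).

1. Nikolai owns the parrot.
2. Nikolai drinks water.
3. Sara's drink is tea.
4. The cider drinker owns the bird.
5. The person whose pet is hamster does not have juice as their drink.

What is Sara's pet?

hamster

Clue 1 rules out parrot for Sara's pet.
With clues 1–4, bird is impossible for Sara's pet.
With clues 1–5, fish is impossible for Sara's pet.
That leaves hamster.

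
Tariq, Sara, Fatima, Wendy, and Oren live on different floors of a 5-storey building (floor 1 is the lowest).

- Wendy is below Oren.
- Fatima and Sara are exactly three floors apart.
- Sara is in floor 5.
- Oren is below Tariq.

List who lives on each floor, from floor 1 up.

Wendy, Fatima, Oren, Tariq, Sara

From clue 1: Wendy is in {1,2,3,4}.
From clues 1–2: Wendy is in {1,2,3}.
From clues 1–3: Fatima → floor 2, Sara → floor 5.
From clues 1–4: Wendy → floor 1, Oren → floor 3, Tariq → floor 4.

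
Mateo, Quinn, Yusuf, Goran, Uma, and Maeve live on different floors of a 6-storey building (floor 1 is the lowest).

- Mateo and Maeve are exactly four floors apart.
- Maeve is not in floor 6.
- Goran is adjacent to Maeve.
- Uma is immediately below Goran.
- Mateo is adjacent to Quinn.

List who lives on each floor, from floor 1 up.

From clue 1: Mateo is in {1,2,5,6}.
From clues 1–2: Mateo is in {1,5,6}.
From clues 1–4: Mateo → floor 1, Uma → floor 3, Goran → floor 4, Maeve → floor 5.
From clues 1–5: Quinn → floor 2, Yusuf → floor 6.

Mateo, Quinn, Uma, Goran, Maeve, Yusuf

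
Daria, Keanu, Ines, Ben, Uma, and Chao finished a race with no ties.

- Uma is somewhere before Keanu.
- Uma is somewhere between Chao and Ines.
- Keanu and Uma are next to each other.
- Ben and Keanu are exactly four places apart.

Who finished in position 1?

With clue 1, Keanu is ruled out for place 1.
With clues 1–2, Uma is ruled out for place 1.
With clues 1–4, Chao, Daria, and Ines are ruled out for place 1.
So place 1 is Ben.

Ben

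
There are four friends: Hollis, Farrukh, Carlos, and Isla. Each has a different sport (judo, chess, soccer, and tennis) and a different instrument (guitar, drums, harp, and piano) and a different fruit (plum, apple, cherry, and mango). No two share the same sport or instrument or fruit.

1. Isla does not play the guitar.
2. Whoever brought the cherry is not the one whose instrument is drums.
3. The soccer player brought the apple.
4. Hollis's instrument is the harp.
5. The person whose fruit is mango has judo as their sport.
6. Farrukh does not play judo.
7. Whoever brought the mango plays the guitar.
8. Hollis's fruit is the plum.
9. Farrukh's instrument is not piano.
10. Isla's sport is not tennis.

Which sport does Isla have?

chess

With clues 1–7, judo is impossible for Isla's sport.
With clues 1–9, soccer is impossible for Isla's sport.
With clues 1–10, tennis is impossible for Isla's sport.
That leaves chess.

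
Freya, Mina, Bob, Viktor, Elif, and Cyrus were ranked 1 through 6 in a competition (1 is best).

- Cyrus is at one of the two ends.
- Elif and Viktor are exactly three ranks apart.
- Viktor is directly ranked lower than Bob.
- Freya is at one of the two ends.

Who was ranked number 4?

Bob

With clue 1, Cyrus is ruled out for rank 4.
With clues 1–3, Elif is ruled out for rank 4.
With clues 1–4, Freya, Mina, and Viktor are ruled out for rank 4.
So rank 4 is Bob.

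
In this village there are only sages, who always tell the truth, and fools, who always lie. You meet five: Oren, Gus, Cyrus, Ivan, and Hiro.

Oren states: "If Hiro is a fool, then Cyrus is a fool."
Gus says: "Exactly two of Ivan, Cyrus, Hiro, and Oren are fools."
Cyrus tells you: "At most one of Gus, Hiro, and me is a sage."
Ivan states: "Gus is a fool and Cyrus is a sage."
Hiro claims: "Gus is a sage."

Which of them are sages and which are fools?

Oren: sage, Gus: sage, Cyrus: fool, Ivan: fool, Hiro: sage

Consider Oren. Suppose Oren is a fool.
Then no assignment of the remaining roles makes every statement match its speaker's type — contradiction.
So Oren is a sage.
Consider Gus. Suppose Gus is a fool.
Then no assignment of the remaining roles makes every statement match its speaker's type — contradiction.
So Gus is a sage.
With that fixed, Ivan's statement is false, so Ivan is a fool.
With that fixed, Hiro's statement is true, so Hiro is a sage.
With that fixed, Cyrus's statement is false, so Cyrus is a fool.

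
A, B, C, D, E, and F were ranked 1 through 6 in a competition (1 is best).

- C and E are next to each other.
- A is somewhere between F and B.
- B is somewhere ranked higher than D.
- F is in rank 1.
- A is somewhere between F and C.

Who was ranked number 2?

A

With clues 1–3, B and F are ruled out for rank 2.
With clues 1–4, D is ruled out for rank 2.
With clues 1–5, C and E are ruled out for rank 2.
So rank 2 is A.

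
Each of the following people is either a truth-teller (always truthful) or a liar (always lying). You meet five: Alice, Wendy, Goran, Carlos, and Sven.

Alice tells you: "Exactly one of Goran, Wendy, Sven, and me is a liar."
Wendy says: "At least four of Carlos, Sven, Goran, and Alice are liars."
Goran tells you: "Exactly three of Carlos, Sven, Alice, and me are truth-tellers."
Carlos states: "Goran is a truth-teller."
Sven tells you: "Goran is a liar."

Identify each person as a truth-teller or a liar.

Alice: liar, Wendy: liar, Goran: liar, Carlos: liar, Sven: truth-teller

Consider Alice. Suppose Alice is a truth-teller.
Then no assignment of the remaining roles makes every statement match its speaker's type — contradiction.
So Alice is a liar.
Consider Wendy. Suppose Wendy is a truth-teller.
Then no assignment of the remaining roles makes every statement match its speaker's type — contradiction.
So Wendy is a liar.
Consider Goran. Suppose Goran is a truth-teller.
Then no assignment of the remaining roles makes every statement match its speaker's type — contradiction.
So Goran is a liar.
With that fixed, Carlos's statement is false, so Carlos is a liar.
With that fixed, Sven's statement is true, so Sven is a truth-teller.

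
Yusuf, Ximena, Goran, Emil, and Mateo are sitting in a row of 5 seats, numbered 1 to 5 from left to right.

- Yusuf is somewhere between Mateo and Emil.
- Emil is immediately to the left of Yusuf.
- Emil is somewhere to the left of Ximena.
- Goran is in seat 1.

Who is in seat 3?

With clues 1–3, Emil is ruled out for seat 3.
With clues 1–4, Goran, Mateo, and Ximena are ruled out for seat 3.
So seat 3 is Yusuf.

Yusuf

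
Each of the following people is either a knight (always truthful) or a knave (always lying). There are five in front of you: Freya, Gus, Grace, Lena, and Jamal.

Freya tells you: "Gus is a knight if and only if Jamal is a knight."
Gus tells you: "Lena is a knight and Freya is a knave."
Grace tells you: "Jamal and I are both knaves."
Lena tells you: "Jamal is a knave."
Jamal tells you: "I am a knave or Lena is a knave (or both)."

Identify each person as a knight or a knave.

Consider Freya. Suppose Freya is a knight.
Then no assignment of the remaining roles makes every statement match its speaker's type — contradiction.
So Freya is a knave.
Consider Gus. Suppose Gus is a knight.
Then no assignment of the remaining roles makes every statement match its speaker's type — contradiction.
So Gus is a knave.
Consider Grace. Suppose Grace is a knight.
Then Grace's own statement would have to be true, but it can't be — contradiction.
So Grace is a knave.
Consider Lena. Suppose Lena is a knight.
Then Gus's statement comes out true, contradicting Gus being a knave.
So Lena is a knave.
With that fixed, Jamal's statement is true, so Jamal is a knight.

Freya: knave, Gus: knave, Grace: knave, Lena: knave, Jamal: knight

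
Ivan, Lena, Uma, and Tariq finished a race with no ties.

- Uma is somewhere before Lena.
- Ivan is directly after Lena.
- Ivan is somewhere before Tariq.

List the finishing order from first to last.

Uma, Lena, Ivan, Tariq

From clue 1: Lena is in {2,3,4}.
From clues 1–2: Ivan is in {3,4}.
From clues 1–3: Uma → place 1, Lena → place 2, Ivan → place 3, Tariq → place 4.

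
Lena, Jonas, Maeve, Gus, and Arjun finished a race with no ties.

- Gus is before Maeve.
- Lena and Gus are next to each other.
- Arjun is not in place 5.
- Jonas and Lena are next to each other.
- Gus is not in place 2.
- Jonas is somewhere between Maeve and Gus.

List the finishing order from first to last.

From clue 1: Maeve is in {2,3,4,5}.
From clues 1–2: Maeve is in {3,4,5}.
From clues 1–4: Maeve → place 5.
From clues 1–5: Lena is in {2,3}.
From clues 1–6: Gus → place 1, Lena → place 2, Jonas → place 3, Arjun → place 4.

Gus, Lena, Jonas, Arjun, Maeve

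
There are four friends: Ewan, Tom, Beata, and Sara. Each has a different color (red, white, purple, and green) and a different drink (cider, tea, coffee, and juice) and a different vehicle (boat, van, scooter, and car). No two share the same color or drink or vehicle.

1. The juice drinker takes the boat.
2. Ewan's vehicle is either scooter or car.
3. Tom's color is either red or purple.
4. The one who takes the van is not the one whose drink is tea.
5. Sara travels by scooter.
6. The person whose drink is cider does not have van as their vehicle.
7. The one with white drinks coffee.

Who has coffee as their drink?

Beata

With clues 1–6, Ewan and Sara are impossible for the one with drink coffee.
With clues 1–7, Tom is impossible for the one with drink coffee.
That leaves Beata.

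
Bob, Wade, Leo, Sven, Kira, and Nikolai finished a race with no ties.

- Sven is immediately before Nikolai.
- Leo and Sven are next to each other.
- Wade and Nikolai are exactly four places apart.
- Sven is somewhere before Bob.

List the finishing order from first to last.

From clue 1: Sven is in {1,2,3,4,5}.
From clues 1–2: Leo is in {1,2,3,4}.
From clues 1–3: Wade is in {1,2}.
From clues 1–4: Wade → place 1, Kira → place 2, Leo → place 3, Sven → place 4, Nikolai → place 5, Bob → place 6.

Wade, Kira, Leo, Sven, Nikolai, Bob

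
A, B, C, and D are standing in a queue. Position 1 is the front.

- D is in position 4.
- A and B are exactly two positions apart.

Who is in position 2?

With clue 1, D is ruled out for position 2.
With clues 1–2, A and B are ruled out for position 2.
So position 2 is C.

C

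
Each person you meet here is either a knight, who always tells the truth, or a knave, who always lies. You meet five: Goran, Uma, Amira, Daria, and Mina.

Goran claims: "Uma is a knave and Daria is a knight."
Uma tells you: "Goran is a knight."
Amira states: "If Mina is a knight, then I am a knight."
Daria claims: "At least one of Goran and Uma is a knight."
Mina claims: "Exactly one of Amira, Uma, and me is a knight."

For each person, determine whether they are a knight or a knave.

Consider Goran. Suppose Goran is a knight.
Then no assignment of the remaining roles makes every statement match its speaker's type — contradiction.
So Goran is a knave.
With that fixed, Uma's statement is false, so Uma is a knave.
With that fixed, Daria's statement is false, so Daria is a knave.
Consider Amira. Suppose Amira is a knight.
Then whichever role Mina has, Mina's statement has the wrong truth value — contradiction.
So Amira is a knave.
Consider Mina. Suppose Mina is a knave.
Then Amira's statement comes out true, contradicting Amira being a knave.
So Mina is a knight.

Goran: knave, Uma: knave, Amira: knave, Daria: knave, Mina: knight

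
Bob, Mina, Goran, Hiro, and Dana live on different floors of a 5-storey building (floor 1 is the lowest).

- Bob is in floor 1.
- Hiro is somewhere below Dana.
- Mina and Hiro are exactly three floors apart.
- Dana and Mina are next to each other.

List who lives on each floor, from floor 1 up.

From clue 1: Bob → floor 1.
From clues 1–2: Hiro is in {2,3,4}.
From clues 1–3: Hiro → floor 2, Mina → floor 5.
From clues 1–4: Goran → floor 3, Dana → floor 4.

Bob, Hiro, Goran, Dana, Mina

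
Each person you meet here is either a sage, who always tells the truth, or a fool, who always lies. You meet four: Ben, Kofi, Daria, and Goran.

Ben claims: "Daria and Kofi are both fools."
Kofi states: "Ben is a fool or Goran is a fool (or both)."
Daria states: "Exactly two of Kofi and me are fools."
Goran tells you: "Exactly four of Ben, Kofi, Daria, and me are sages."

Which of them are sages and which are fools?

Ben: fool, Kofi: sage, Daria: fool, Goran: fool

Consider Ben. Suppose Ben is a sage.
Then no assignment of the remaining roles makes every statement match its speaker's type — contradiction.
So Ben is a fool.
With that fixed, Kofi's statement is true, so Kofi is a sage.
With that fixed, Daria's statement is false, so Daria is a fool.
With that fixed, Goran's statement is false, so Goran is a fool.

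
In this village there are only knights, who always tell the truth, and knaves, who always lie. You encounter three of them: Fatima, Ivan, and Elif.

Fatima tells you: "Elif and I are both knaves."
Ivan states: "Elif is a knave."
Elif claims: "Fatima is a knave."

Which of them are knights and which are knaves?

Fatima: knave, Ivan: knave, Elif: knight

Consider Fatima. Suppose Fatima is a knight.
Then Fatima's own statement would have to be true, but it can't be — contradiction.
So Fatima is a knave.
With that fixed, Elif's statement is true, so Elif is a knight.
With that fixed, Ivan's statement is false, so Ivan is a knave.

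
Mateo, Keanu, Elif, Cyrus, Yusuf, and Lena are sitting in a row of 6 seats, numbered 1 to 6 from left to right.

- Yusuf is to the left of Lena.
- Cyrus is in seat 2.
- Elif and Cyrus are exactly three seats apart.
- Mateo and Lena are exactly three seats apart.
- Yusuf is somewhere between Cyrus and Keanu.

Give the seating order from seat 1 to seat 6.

Mateo, Cyrus, Yusuf, Lena, Elif, Keanu

From clue 1: Yusuf is in {1,2,3,4,5}.
From clues 1–2: Cyrus → seat 2.
From clues 1–3: Elif → seat 5.
From clues 1–4: Mateo is in {1,3,6}.
From clues 1–5: Mateo → seat 1, Yusuf → seat 3, Lena → seat 4, Keanu → seat 6.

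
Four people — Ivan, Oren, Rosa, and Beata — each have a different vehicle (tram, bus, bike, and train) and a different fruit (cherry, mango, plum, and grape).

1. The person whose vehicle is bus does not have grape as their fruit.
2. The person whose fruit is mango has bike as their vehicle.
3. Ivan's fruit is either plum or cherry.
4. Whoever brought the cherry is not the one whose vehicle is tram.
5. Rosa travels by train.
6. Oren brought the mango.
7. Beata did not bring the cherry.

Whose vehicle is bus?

With clues 1–5, Rosa is impossible for the one with vehicle bus.
With clues 1–6, Oren is impossible for the one with vehicle bus.
With clues 1–7, Beata is impossible for the one with vehicle bus.
That leaves Ivan.

Ivan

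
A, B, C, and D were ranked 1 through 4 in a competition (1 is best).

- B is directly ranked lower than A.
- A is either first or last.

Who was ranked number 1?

A

With clue 1, B is ruled out for rank 1.
With clues 1–2, C and D are ruled out for rank 1.
So rank 1 is A.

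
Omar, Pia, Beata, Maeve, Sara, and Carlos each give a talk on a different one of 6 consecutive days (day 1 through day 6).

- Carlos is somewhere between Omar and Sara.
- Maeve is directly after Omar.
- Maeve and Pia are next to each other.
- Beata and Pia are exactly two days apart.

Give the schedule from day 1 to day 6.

Omar, Maeve, Pia, Carlos, Beata, Sara

From clue 1: Carlos is in {2,3,4,5}.
From clues 1–3: Omar is in {1,2,3,4}.
From clues 1–4: Omar → day 1, Maeve → day 2, Pia → day 3, Carlos → day 4, Beata → day 5, Sara → day 6.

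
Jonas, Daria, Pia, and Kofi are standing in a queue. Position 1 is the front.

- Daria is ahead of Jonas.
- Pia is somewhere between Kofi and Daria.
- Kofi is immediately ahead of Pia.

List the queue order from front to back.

Kofi, Pia, Daria, Jonas

From clue 1: Jonas is in {2,3,4}.
From clues 1–2: Daria is in {1,3}.
From clues 1–3: Kofi → position 1, Pia → position 2, Daria → position 3, Jonas → position 4.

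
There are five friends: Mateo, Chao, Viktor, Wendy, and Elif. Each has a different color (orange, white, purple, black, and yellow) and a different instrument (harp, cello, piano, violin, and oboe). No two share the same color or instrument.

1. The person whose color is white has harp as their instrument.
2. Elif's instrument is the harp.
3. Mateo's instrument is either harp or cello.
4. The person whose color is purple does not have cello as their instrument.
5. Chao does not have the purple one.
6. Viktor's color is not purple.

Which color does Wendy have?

purple

With clues 1–2, white is impossible for Wendy's color.
With clues 1–6, black, orange, and yellow are impossible for Wendy's color.
That leaves purple.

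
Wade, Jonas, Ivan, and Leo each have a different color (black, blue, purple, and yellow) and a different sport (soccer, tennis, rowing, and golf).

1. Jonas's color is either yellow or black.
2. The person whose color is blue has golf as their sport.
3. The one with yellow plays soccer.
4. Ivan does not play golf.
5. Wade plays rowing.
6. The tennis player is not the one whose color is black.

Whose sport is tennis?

Ivan

With clues 1–5, Leo and Wade are impossible for the one with sport tennis.
With clues 1–6, Jonas is impossible for the one with sport tennis.
That leaves Ivan.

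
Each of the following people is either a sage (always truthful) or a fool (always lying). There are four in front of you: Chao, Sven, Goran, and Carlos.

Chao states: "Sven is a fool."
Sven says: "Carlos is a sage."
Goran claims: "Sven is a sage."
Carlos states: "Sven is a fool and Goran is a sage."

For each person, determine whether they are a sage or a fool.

Chao: sage, Sven: fool, Goran: fool, Carlos: fool

Consider Chao. Suppose Chao is a fool.
Then no assignment of the remaining roles makes every statement match its speaker's type — contradiction.
So Chao is a sage.
Consider Sven. Suppose Sven is a sage.
Then Chao's statement comes out false, contradicting Chao being a sage.
So Sven is a fool.
With that fixed, Goran's statement is false, so Goran is a fool.
With that fixed, Carlos's statement is false, so Carlos is a fool.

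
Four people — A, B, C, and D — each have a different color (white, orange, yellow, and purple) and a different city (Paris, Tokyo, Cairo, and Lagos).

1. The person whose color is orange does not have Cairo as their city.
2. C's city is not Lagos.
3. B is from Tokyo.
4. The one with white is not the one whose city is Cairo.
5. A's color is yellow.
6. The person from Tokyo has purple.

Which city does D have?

Lagos

With clues 1–3, Tokyo is impossible for D's city.
With clues 1–6, Cairo and Paris are impossible for D's city.
That leaves Lagos.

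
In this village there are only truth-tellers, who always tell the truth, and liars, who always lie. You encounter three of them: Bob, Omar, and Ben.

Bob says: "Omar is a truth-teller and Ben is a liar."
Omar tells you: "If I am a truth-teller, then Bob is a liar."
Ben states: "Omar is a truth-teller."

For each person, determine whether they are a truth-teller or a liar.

Bob: liar, Omar: truth-teller, Ben: truth-teller

Consider Bob. Suppose Bob is a truth-teller.
Then whichever role Omar has, Omar's statement has the wrong truth value — contradiction.
So Bob is a liar.
With that fixed, Omar's statement is true, so Omar is a truth-teller.
With that fixed, Ben's statement is true, so Ben is a truth-teller.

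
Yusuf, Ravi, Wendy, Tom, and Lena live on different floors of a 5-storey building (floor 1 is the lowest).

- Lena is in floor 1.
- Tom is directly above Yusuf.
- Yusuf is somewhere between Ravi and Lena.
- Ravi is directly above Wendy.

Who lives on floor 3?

Tom

With clue 1, Lena is ruled out for floor 3.
With clues 1–3, Ravi and Wendy are ruled out for floor 3.
With clues 1–4, Yusuf is ruled out for floor 3.
So floor 3 is Tom.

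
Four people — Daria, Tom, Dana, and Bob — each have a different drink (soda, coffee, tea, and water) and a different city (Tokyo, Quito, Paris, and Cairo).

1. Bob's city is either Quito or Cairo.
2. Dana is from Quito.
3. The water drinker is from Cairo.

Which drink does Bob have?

water

With clues 1–3, coffee, soda, and tea are impossible for Bob's drink.
That leaves water.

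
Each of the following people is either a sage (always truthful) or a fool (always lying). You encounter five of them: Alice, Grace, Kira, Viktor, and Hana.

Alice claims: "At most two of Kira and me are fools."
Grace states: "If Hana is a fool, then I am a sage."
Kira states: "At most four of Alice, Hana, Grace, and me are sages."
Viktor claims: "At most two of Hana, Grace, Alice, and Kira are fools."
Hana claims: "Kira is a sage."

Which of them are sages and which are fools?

Regardless of anyone's role, Alice's statement is true, so Alice is a sage.
With that fixed, Kira's statement is true, so Kira is a sage.
With that fixed, Viktor's statement is true, so Viktor is a sage.
With that fixed, Hana's statement is true, so Hana is a sage.
With that fixed, Grace's statement is true, so Grace is a sage.

Alice: sage, Grace: sage, Kira: sage, Viktor: sage, Hana: sage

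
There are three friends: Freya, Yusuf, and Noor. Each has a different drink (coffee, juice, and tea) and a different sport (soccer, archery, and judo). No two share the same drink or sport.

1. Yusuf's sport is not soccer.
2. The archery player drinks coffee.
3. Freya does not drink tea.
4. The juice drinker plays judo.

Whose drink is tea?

With clues 1–3, Freya is impossible for the one with drink tea.
With clues 1–4, Yusuf is impossible for the one with drink tea.
That leaves Noor.

Noor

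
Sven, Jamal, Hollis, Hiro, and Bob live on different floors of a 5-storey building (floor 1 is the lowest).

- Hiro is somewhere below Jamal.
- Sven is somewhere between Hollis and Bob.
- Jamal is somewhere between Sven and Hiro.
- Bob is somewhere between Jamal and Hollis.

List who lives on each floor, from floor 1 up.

Hiro, Jamal, Bob, Sven, Hollis

From clue 1: Jamal is in {2,3,4,5}.
From clues 1–2: Sven is in {2,3,4}.
From clues 1–3: Sven → floor 4.
From clues 1–4: Hiro → floor 1, Jamal → floor 2, Bob → floor 3, Hollis → floor 5.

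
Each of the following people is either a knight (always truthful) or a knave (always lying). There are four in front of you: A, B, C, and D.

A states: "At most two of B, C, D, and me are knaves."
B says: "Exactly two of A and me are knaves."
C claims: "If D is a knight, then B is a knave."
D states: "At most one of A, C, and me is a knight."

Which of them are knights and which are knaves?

Consider A. Suppose A is a knave.
Then whichever role B has, B's statement has the wrong truth value — contradiction.
So A is a knight.
With that fixed, B's statement is false, so B is a knave.
With that fixed, C's statement is true, so C is a knight.
With that fixed, D's statement is false, so D is a knave.

A: knight, B: knave, C: knight, D: knave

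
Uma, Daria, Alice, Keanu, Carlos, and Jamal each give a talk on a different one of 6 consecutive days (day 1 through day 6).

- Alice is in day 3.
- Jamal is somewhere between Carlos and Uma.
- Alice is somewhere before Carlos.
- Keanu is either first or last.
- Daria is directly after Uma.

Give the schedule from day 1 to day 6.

From clue 1: Alice → day 3.
From clues 1–2: Jamal is in {2,4,5}.
From clues 1–3: Carlos is in {4,5,6}.
From clues 1–4: Keanu is in {1,6}.
From clues 1–5: Uma → day 1, Daria → day 2, Jamal → day 4, Carlos → day 5, Keanu → day 6.

Uma, Daria, Alice, Jamal, Carlos, Keanu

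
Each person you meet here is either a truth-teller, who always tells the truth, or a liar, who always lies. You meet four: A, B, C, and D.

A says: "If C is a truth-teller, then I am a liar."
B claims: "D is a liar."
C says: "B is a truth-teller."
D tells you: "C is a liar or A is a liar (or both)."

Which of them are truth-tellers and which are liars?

A: truth-teller, B: liar, C: liar, D: truth-teller

Consider A. Suppose A is a liar.
Then A's own statement would have to be false, but it can't be — contradiction.
So A is a truth-teller.
Consider B. Suppose B is a truth-teller.
Then no assignment of the remaining roles makes every statement match its speaker's type — contradiction.
So B is a liar.
With that fixed, C's statement is false, so C is a liar.
With that fixed, D's statement is true, so D is a truth-teller.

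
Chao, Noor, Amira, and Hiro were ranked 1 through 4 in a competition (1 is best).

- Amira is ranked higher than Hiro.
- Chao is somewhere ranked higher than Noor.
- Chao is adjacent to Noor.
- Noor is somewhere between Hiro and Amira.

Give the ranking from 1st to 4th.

Amira, Chao, Noor, Hiro

From clue 1: Amira is in {1,2,3}.
From clues 1–2: Chao is in {1,2,3}.
From clues 1–3: Amira is in {1,3}.
From clues 1–4: Amira → rank 1, Chao → rank 2, Noor → rank 3, Hiro → rank 4.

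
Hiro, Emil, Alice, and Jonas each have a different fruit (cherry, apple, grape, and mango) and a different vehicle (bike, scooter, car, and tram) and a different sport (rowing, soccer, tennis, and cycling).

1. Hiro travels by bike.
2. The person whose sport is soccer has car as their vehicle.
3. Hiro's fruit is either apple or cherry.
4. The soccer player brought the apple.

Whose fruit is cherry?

With clues 1–4, Alice, Emil, and Jonas are impossible for the one with fruit cherry.
That leaves Hiro.

Hiro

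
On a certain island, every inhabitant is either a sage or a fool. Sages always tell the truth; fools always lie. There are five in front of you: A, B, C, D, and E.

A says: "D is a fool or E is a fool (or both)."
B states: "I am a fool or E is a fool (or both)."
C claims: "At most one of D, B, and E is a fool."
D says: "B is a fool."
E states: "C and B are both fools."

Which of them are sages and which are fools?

Consider A. Suppose A is a fool.
Then no assignment of the remaining roles makes every statement match its speaker's type — contradiction.
So A is a sage.
Consider B. Suppose B is a fool.
Then B's own statement would have to be false, but it can't be — contradiction.
So B is a sage.
With that fixed, D's statement is false, so D is a fool.
With that fixed, E's statement is false, so E is a fool.
With that fixed, C's statement is false, so C is a fool.

A: sage, B: sage, C: fool, D: fool, E: fool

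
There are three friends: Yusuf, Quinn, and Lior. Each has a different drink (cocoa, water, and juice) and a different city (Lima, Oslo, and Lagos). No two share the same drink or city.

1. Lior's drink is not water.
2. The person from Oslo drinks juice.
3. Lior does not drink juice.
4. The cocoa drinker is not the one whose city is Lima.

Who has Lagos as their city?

Lior

With clues 1–4, Quinn and Yusuf are impossible for the one with city Lagos.
That leaves Lior.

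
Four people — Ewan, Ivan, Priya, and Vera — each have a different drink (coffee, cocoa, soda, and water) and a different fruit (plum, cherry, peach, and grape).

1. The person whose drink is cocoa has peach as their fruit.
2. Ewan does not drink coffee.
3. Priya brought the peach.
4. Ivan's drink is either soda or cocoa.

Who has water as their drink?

With clues 1–3, Priya is impossible for the one with drink water.
With clues 1–4, Ivan and Vera are impossible for the one with drink water.
That leaves Ewan.

Ewan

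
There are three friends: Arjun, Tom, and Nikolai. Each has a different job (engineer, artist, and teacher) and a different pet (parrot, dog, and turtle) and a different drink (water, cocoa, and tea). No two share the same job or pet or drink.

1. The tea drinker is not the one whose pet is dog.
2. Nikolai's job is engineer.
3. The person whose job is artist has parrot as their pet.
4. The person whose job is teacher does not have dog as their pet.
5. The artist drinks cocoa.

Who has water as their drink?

With clues 1–5, Arjun and Tom are impossible for the one with drink water.
That leaves Nikolai.

Nikolai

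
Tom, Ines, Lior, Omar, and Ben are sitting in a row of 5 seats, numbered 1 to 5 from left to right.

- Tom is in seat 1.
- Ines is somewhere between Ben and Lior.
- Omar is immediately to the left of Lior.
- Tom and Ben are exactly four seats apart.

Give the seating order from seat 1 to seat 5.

Tom, Omar, Lior, Ines, Ben

From clue 1: Tom → seat 1.
From clues 1–2: Ines is in {3,4}.
From clues 1–4: Omar → seat 2, Lior → seat 3, Ines → seat 4, Ben → seat 5.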